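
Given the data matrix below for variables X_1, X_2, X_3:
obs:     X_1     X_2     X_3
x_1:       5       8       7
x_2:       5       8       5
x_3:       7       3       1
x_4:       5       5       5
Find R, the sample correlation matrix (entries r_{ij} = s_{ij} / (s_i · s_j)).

Step 1 — column means:
  mean(X_1) = (5 + 5 + 7 + 5) / 4 = 22/4 = 5.5
  mean(X_2) = (8 + 8 + 3 + 5) / 4 = 24/4 = 6
  mean(X_3) = (7 + 5 + 1 + 5) / 4 = 18/4 = 4.5

Step 2 — sample variances and covariances s[i,j] = (1/(n-1)) · Σ_k (x_{k,i} - mean_i) · (x_{k,j} - mean_j), with n-1 = 3:
  s[X_1,X_1] = ((-0.5)·(-0.5) + (-0.5)·(-0.5) + (1.5)·(1.5) + (-0.5)·(-0.5)) / 3 = 3/3 = 1
  s[X_1,X_2] = ((-0.5)·(2) + (-0.5)·(2) + (1.5)·(-3) + (-0.5)·(-1)) / 3 = -6/3 = -2
  s[X_1,X_3] = ((-0.5)·(2.5) + (-0.5)·(0.5) + (1.5)·(-3.5) + (-0.5)·(0.5)) / 3 = -7/3 = -2.3333
  s[X_2,X_2] = ((2)·(2) + (2)·(2) + (-3)·(-3) + (-1)·(-1)) / 3 = 18/3 = 6
  s[X_2,X_3] = ((2)·(2.5) + (2)·(0.5) + (-3)·(-3.5) + (-1)·(0.5)) / 3 = 16/3 = 5.3333
  s[X_3,X_3] = ((2.5)·(2.5) + (0.5)·(0.5) + (-3.5)·(-3.5) + (0.5)·(0.5)) / 3 = 19/3 = 6.3333
  Sample standard deviations s_i = √(s[i,i]):
  s(X_1) = √(1) = 1
  s(X_2) = √(6) = 2.4495
  s(X_3) = √(6.3333) = 2.5166

Step 3 — r_{ij} = s_{ij} / (s_i · s_j):
  r[X_1,X_1] = 1 (diagonal).
  r[X_1,X_2] = -2 / (1 · 2.4495) = -2 / 2.4495 = -0.8165
  r[X_1,X_3] = -2.3333 / (1 · 2.5166) = -2.3333 / 2.5166 = -0.9272
  r[X_2,X_2] = 1 (diagonal).
  r[X_2,X_3] = 5.3333 / (2.4495 · 2.5166) = 5.3333 / 6.1644 = 0.8652
  r[X_3,X_3] = 1 (diagonal).

R is symmetric with unit diagonal. Assembling:

R = [[1, -0.8165, -0.9272],
 [-0.8165, 1, 0.8652],
 [-0.9272, 0.8652, 1]]


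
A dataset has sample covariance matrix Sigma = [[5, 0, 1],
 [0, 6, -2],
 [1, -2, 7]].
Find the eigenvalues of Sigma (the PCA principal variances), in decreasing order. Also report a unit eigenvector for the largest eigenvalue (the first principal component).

Step 1 — characteristic polynomial p(λ) = det(λI - Sigma) = λ³ - tr·λ² + c_1·λ - det, where tr = trace, c_1 = sum of the principal 2×2 minors, det = det(Sigma):
  tr = 5 + 6 + 7 = 18,
  c_1 = (5·6 - (0)²) + (5·7 - (1)²) + (6·7 - (-2)²) = 30 + 34 + 38 = 102,
  det = 5·(6·7 - (-2)²) - (0)·((0)·7 - (-2)·(1)) + (1)·((0)·(-2) - 6·(1)) = 5·(38) - (0)·(2) + (1)·(-6) = 184.
  So p(λ) = λ³ - 18λ² + 102λ - 184.
Step 2 — look for an integer root (rational root theorem: any rational root is an integer divisor of 184). Testing λ = 4:
  p(4) = 64 - 288 + 408 - 184 = 0  ✓
  Dividing out (λ - 4): p(λ) = (λ - 4)(λ² - 14λ + 46).
Step 3 — remaining eigenvalues from the quadratic λ² - 14λ + 46 = 0:
  Δ = 14² - 4·46 = 196 - 184 = 12,  λ = (14 ± √12)/2 = (14 ± 3.4641)/2 ≈ 8.7321 or 5.2679.
  Sorted: λ_1 = 8.7321,  λ_2 = 5.2679,  λ_3 = 4  (check: sum = 18 = tr ✓).

Step 4 — unit eigenvector for λ_1 ≈ 8.7321: v spans the null space of (Sigma - λ_1 I), whose rows are
  r_1 = (-3.7321, 0, 1),  r_2 = (0, -2.7321, -2),  r_3 = (1, -2, -1.7321).
  v is orthogonal to every row, so take v ∝ r_1 × r_2 = ((0)·(-2) - (1)·(-2.7321), (1)·(0) - (-3.7321)·(-2), (-3.7321)·(-2.7321) - (0)·(0)) ≈ (2.7321, -7.4641, 10.1962).
  Let u = (2.7321, -7.4641, 10.1962).
  ||u|| = √((2.7321)² + (-7.4641)² + (10.1962)²) = √(167.1384) ≈ 12.9282,  v_1 = u/||u|| ≈ (0.2113, -0.5774, 0.7887) (||v_1|| = 1).

λ_1 = 8.7321,  λ_2 = 5.2679,  λ_3 = 4;  v_1 ≈ (0.2113, -0.5774, 0.7887)


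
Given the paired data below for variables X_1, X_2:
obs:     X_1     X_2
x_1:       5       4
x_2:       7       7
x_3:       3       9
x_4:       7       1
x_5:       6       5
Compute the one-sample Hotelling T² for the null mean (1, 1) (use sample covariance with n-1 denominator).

Step 1 — sample mean vector:
  mean(X_1) = (5 + 7 + 3 + 7 + 6) / 5 = 28/5 = 5.6
  mean(X_2) = (4 + 7 + 9 + 1 + 5) / 5 = 26/5 = 5.2
  x̄ = (5.6, 5.2),  deviation x̄ - mu_0 = (5.6, 5.2) - (1, 1) = (4.6, 4.2).

Step 2 — sample covariance matrix, S[i,j] = (1/(n-1)) · Σ_k (x_{k,i} - mean_i) · (x_{k,j} - mean_j), divisor n-1 = 4:
  S[X_1,X_1] = ((-0.6)·(-0.6) + (1.4)·(1.4) + (-2.6)·(-2.6) + (1.4)·(1.4) + (0.4)·(0.4)) / 4 = 11.2/4 = 2.8
  S[X_1,X_2] = ((-0.6)·(-1.2) + (1.4)·(1.8) + (-2.6)·(3.8) + (1.4)·(-4.2) + (0.4)·(-0.2)) / 4 = -12.6/4 = -3.15
  S[X_2,X_2] = ((-1.2)·(-1.2) + (1.8)·(1.8) + (3.8)·(3.8) + (-4.2)·(-4.2) + (-0.2)·(-0.2)) / 4 = 36.8/4 = 9.2
  S = [[2.8, -3.15],
 [-3.15, 9.2]].

Step 3 — invert S. det(S) = 2.8·9.2 - (-3.15)² = 15.8375.
  S^{-1} = (1/det) · [[d, -b], [-b, a]] = [[0.5809, 0.1989],
 [0.1989, 0.1768]].

Step 4 — quadratic form (x̄ - mu_0)^T · S^{-1} · (x̄ - mu_0):
  S^{-1} · (x̄ - mu_0) = (3.5075, 1.6575),
  (x̄ - mu_0)^T · [...] = (4.6)·(3.5075) + (4.2)·(1.6575) = 23.0958.

Step 5 — scale by n: T² = 5 · 23.0958 = 115.4791.

T² ≈ 115.4791


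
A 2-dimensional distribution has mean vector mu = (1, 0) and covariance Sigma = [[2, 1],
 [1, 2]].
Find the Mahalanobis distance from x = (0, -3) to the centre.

Step 1 — centre the observation: (x - mu) = (-1, -3).

Step 2 — invert Sigma. det(Sigma) = 2·2 - (1)² = 3.
  Sigma^{-1} = (1/det) · [[d, -b], [-b, a]] = [[0.6667, -0.3333],
 [-0.3333, 0.6667]].

Step 3 — form the quadratic (x - mu)^T · Sigma^{-1} · (x - mu):
  Sigma^{-1} · (x - mu) = (0.3333, -1.6667).
  (x - mu)^T · [Sigma^{-1} · (x - mu)] = (-1)·(0.3333) + (-3)·(-1.6667) = 4.6667.

Step 4 — take square root: d = √(4.6667) ≈ 2.1602.

d(x, mu) = √(4.6667) ≈ 2.1602


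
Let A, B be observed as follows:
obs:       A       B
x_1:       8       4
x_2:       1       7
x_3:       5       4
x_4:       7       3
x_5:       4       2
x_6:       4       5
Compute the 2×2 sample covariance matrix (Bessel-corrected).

Step 1 — column means:
  mean(A) = (8 + 1 + 5 + 7 + 4 + 4) / 6 = 29/6 = 4.8333
  mean(B) = (4 + 7 + 4 + 3 + 2 + 5) / 6 = 25/6 = 4.1667

Step 2 — sample covariance S[i,j] = (1/(n-1)) · Σ_k (x_{k,i} - mean_i) · (x_{k,j} - mean_j), with n-1 = 5.
  S[A,A] = ((3.1667)·(3.1667) + (-3.8333)·(-3.8333) + (0.1667)·(0.1667) + (2.1667)·(2.1667) + (-0.8333)·(-0.8333) + (-0.8333)·(-0.8333)) / 5 = 30.8333/5 = 6.1667
  S[A,B] = ((3.1667)·(-0.1667) + (-3.8333)·(2.8333) + (0.1667)·(-0.1667) + (2.1667)·(-1.1667) + (-0.8333)·(-2.1667) + (-0.8333)·(0.8333)) / 5 = -12.8333/5 = -2.5667
  S[B,B] = ((-0.1667)·(-0.1667) + (2.8333)·(2.8333) + (-0.1667)·(-0.1667) + (-1.1667)·(-1.1667) + (-2.1667)·(-2.1667) + (0.8333)·(0.8333)) / 5 = 14.8333/5 = 2.9667

S is symmetric (S[j,i] = S[i,j]). Assembling:

S = [[6.1667, -2.5667],
 [-2.5667, 2.9667]]


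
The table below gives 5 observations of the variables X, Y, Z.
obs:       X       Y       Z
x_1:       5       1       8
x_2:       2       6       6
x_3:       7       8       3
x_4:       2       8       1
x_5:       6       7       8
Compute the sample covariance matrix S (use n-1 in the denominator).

Step 1 — column means:
  mean(X) = (5 + 2 + 7 + 2 + 6) / 5 = 22/5 = 4.4
  mean(Y) = (1 + 6 + 8 + 8 + 7) / 5 = 30/5 = 6
  mean(Z) = (8 + 6 + 3 + 1 + 8) / 5 = 26/5 = 5.2

Step 2 — sample covariance S[i,j] = (1/(n-1)) · Σ_k (x_{k,i} - mean_i) · (x_{k,j} - mean_j), with n-1 = 4.
  S[X,X] = ((0.6)·(0.6) + (-2.4)·(-2.4) + (2.6)·(2.6) + (-2.4)·(-2.4) + (1.6)·(1.6)) / 4 = 21.2/4 = 5.3
  S[X,Y] = ((0.6)·(-5) + (-2.4)·(0) + (2.6)·(2) + (-2.4)·(2) + (1.6)·(1)) / 4 = -1/4 = -0.25
  S[X,Z] = ((0.6)·(2.8) + (-2.4)·(0.8) + (2.6)·(-2.2) + (-2.4)·(-4.2) + (1.6)·(2.8)) / 4 = 8.6/4 = 2.15
  S[Y,Y] = ((-5)·(-5) + (0)·(0) + (2)·(2) + (2)·(2) + (1)·(1)) / 4 = 34/4 = 8.5
  S[Y,Z] = ((-5)·(2.8) + (0)·(0.8) + (2)·(-2.2) + (2)·(-4.2) + (1)·(2.8)) / 4 = -24/4 = -6
  S[Z,Z] = ((2.8)·(2.8) + (0.8)·(0.8) + (-2.2)·(-2.2) + (-4.2)·(-4.2) + (2.8)·(2.8)) / 4 = 38.8/4 = 9.7

S is symmetric (S[j,i] = S[i,j]). Assembling:

S = [[5.3, -0.25, 2.15],
 [-0.25, 8.5, -6],
 [2.15, -6, 9.7]]


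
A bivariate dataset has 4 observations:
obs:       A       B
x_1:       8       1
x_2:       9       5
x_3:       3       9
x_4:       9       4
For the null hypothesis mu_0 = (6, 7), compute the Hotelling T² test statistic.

Step 1 — sample mean vector:
  mean(A) = (8 + 9 + 3 + 9) / 4 = 29/4 = 7.25
  mean(B) = (1 + 5 + 9 + 4) / 4 = 19/4 = 4.75
  x̄ = (7.25, 4.75),  deviation x̄ - mu_0 = (7.25, 4.75) - (6, 7) = (1.25, -2.25).

Step 2 — sample covariance matrix, S[i,j] = (1/(n-1)) · Σ_k (x_{k,i} - mean_i) · (x_{k,j} - mean_j), divisor n-1 = 3:
  S[A,A] = ((0.75)·(0.75) + (1.75)·(1.75) + (-4.25)·(-4.25) + (1.75)·(1.75)) / 3 = 24.75/3 = 8.25
  S[A,B] = ((0.75)·(-3.75) + (1.75)·(0.25) + (-4.25)·(4.25) + (1.75)·(-0.75)) / 3 = -21.75/3 = -7.25
  S[B,B] = ((-3.75)·(-3.75) + (0.25)·(0.25) + (4.25)·(4.25) + (-0.75)·(-0.75)) / 3 = 32.75/3 = 10.9167
  S = [[8.25, -7.25],
 [-7.25, 10.9167]].

Step 3 — invert S. det(S) = 8.25·10.9167 - (-7.25)² = 37.5.
  S^{-1} = (1/det) · [[d, -b], [-b, a]] = [[0.2911, 0.1933],
 [0.1933, 0.22]].

Step 4 — quadratic form (x̄ - mu_0)^T · S^{-1} · (x̄ - mu_0):
  S^{-1} · (x̄ - mu_0) = (-0.0711, -0.2533),
  (x̄ - mu_0)^T · [...] = (1.25)·(-0.0711) + (-2.25)·(-0.2533) = 0.4811.

Step 5 — scale by n: T² = 4 · 0.4811 = 1.9244.

T² ≈ 1.9244


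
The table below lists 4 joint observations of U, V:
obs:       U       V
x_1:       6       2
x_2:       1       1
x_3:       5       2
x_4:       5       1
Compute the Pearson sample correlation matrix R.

Step 1 — column means:
  mean(U) = (6 + 1 + 5 + 5) / 4 = 17/4 = 4.25
  mean(V) = (2 + 1 + 2 + 1) / 4 = 6/4 = 1.5

Step 2 — sample variances and covariances s[i,j] = (1/(n-1)) · Σ_k (x_{k,i} - mean_i) · (x_{k,j} - mean_j), with n-1 = 3:
  s[U,U] = ((1.75)·(1.75) + (-3.25)·(-3.25) + (0.75)·(0.75) + (0.75)·(0.75)) / 3 = 14.75/3 = 4.9167
  s[U,V] = ((1.75)·(0.5) + (-3.25)·(-0.5) + (0.75)·(0.5) + (0.75)·(-0.5)) / 3 = 2.5/3 = 0.8333
  s[V,V] = ((0.5)·(0.5) + (-0.5)·(-0.5) + (0.5)·(0.5) + (-0.5)·(-0.5)) / 3 = 1/3 = 0.3333
  Sample standard deviations s_i = √(s[i,i]):
  s(U) = √(4.9167) = 2.2174
  s(V) = √(0.3333) = 0.5774

Step 3 — r_{ij} = s_{ij} / (s_i · s_j):
  r[U,U] = 1 (diagonal).
  r[U,V] = 0.8333 / (2.2174 · 0.5774) = 0.8333 / 1.2802 = 0.6509
  r[V,V] = 1 (diagonal).

R is symmetric with unit diagonal. Assembling:

R = [[1, 0.6509],
 [0.6509, 1]]


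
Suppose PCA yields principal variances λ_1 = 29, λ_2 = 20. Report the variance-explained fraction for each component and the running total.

Step 1 — total variance = trace(Sigma) = Σ λ_i = 29 + 20 = 49.

Step 2 — fraction explained by component i = λ_i / Σ λ:
  PC1: 29/49 = 0.5918
  PC2: 20/49 = 0.4082

Step 3 — cumulative fraction after k components = (λ_1 + ... + λ_k) / Σ λ:
  k = 1: 29/49 = 0.5918
  k = 2: (29 + 20)/49 = 49/49 = 1

Summary (fraction, with percent):

explained: PC1 0.5918 (59.18%), PC2 0.4082 (40.82%);  cumulative: 0.5918, 1


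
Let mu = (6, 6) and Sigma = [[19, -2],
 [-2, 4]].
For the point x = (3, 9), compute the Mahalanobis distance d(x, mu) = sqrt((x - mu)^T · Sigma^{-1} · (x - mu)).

Step 1 — centre the observation: (x - mu) = (-3, 3).

Step 2 — invert Sigma. det(Sigma) = 19·4 - (-2)² = 72.
  Sigma^{-1} = (1/det) · [[d, -b], [-b, a]] = [[0.0556, 0.0278],
 [0.0278, 0.2639]].

Step 3 — form the quadratic (x - mu)^T · Sigma^{-1} · (x - mu):
  Sigma^{-1} · (x - mu) = (-0.0833, 0.7083).
  (x - mu)^T · [Sigma^{-1} · (x - mu)] = (-3)·(-0.0833) + (3)·(0.7083) = 2.375.

Step 4 — take square root: d = √(2.375) ≈ 1.5411.

d(x, mu) = √(2.375) ≈ 1.5411


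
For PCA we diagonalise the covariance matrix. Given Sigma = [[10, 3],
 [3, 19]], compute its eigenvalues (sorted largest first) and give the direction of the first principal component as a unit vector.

Step 1 — characteristic polynomial of 2×2 Sigma:
  det(Sigma - λI) = λ² - trace · λ + det = 0.
  trace = 10 + 19 = 29, det = 10·19 - (3)² = 181.
Step 2 — discriminant:
  Δ = trace² - 4·det = 841 - 724 = 117.
Step 3 — eigenvalues:
  λ = (trace ± √Δ)/2 = (29 ± 10.8167)/2,
  λ_1 = 19.9083,  λ_2 = 9.0917.

Step 4 — unit eigenvector for λ_1: solve (Sigma - λ_1 I)v = 0. First row:
  (10 - 19.9083)·v_x + (3)·v_y = 0, i.e. (-9.9083)·v_x + (3)·v_y = 0,
  so v ∝ (b, λ_1 - a) = (3, 9.9083) = u.
  ||u|| = √((3)² + (9.9083)²) = √(107.1749) ≈ 10.3525,
  v_1 = u/||u|| ≈ (0.2898, 0.9571) (||v_1|| = 1).

λ_1 = 19.9083,  λ_2 = 9.0917;  v_1 ≈ (0.2898, 0.9571)


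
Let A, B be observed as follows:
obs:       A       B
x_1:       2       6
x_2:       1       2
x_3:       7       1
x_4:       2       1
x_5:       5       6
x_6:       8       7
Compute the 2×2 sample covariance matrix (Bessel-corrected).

Step 1 — column means:
  mean(A) = (2 + 1 + 7 + 2 + 5 + 8) / 6 = 25/6 = 4.1667
  mean(B) = (6 + 2 + 1 + 1 + 6 + 7) / 6 = 23/6 = 3.8333

Step 2 — sample covariance S[i,j] = (1/(n-1)) · Σ_k (x_{k,i} - mean_i) · (x_{k,j} - mean_j), with n-1 = 5.
  S[A,A] = ((-2.1667)·(-2.1667) + (-3.1667)·(-3.1667) + (2.8333)·(2.8333) + (-2.1667)·(-2.1667) + (0.8333)·(0.8333) + (3.8333)·(3.8333)) / 5 = 42.8333/5 = 8.5667
  S[A,B] = ((-2.1667)·(2.1667) + (-3.1667)·(-1.8333) + (2.8333)·(-2.8333) + (-2.1667)·(-2.8333) + (0.8333)·(2.1667) + (3.8333)·(3.1667)) / 5 = 13.1667/5 = 2.6333
  S[B,B] = ((2.1667)·(2.1667) + (-1.8333)·(-1.8333) + (-2.8333)·(-2.8333) + (-2.8333)·(-2.8333) + (2.1667)·(2.1667) + (3.1667)·(3.1667)) / 5 = 38.8333/5 = 7.7667

S is symmetric (S[j,i] = S[i,j]). Assembling:

S = [[8.5667, 2.6333],
 [2.6333, 7.7667]]


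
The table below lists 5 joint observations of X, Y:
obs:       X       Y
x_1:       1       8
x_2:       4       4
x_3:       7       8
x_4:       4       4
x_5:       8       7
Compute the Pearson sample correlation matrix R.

Step 1 — column means:
  mean(X) = (1 + 4 + 7 + 4 + 8) / 5 = 24/5 = 4.8
  mean(Y) = (8 + 4 + 8 + 4 + 7) / 5 = 31/5 = 6.2

Step 2 — sample variances and covariances s[i,j] = (1/(n-1)) · Σ_k (x_{k,i} - mean_i) · (x_{k,j} - mean_j), with n-1 = 4:
  s[X,X] = ((-3.8)·(-3.8) + (-0.8)·(-0.8) + (2.2)·(2.2) + (-0.8)·(-0.8) + (3.2)·(3.2)) / 4 = 30.8/4 = 7.7
  s[X,Y] = ((-3.8)·(1.8) + (-0.8)·(-2.2) + (2.2)·(1.8) + (-0.8)·(-2.2) + (3.2)·(0.8)) / 4 = 3.2/4 = 0.8
  s[Y,Y] = ((1.8)·(1.8) + (-2.2)·(-2.2) + (1.8)·(1.8) + (-2.2)·(-2.2) + (0.8)·(0.8)) / 4 = 16.8/4 = 4.2
  Sample standard deviations s_i = √(s[i,i]):
  s(X) = √(7.7) = 2.7749
  s(Y) = √(4.2) = 2.0494

Step 3 — r_{ij} = s_{ij} / (s_i · s_j):
  r[X,X] = 1 (diagonal).
  r[X,Y] = 0.8 / (2.7749 · 2.0494) = 0.8 / 5.6868 = 0.1407
  r[Y,Y] = 1 (diagonal).

R is symmetric with unit diagonal. Assembling:

R = [[1, 0.1407],
 [0.1407, 1]]


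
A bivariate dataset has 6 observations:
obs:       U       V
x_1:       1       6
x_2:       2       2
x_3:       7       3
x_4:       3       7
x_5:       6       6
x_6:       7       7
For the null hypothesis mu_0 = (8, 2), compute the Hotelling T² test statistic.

Step 1 — sample mean vector:
  mean(U) = (1 + 2 + 7 + 3 + 6 + 7) / 6 = 26/6 = 4.3333
  mean(V) = (6 + 2 + 3 + 7 + 6 + 7) / 6 = 31/6 = 5.1667
  x̄ = (4.3333, 5.1667),  deviation x̄ - mu_0 = (4.3333, 5.1667) - (8, 2) = (-3.6667, 3.1667).

Step 2 — sample covariance matrix, S[i,j] = (1/(n-1)) · Σ_k (x_{k,i} - mean_i) · (x_{k,j} - mean_j), divisor n-1 = 5:
  S[U,U] = ((-3.3333)·(-3.3333) + (-2.3333)·(-2.3333) + (2.6667)·(2.6667) + (-1.3333)·(-1.3333) + (1.6667)·(1.6667) + (2.6667)·(2.6667)) / 5 = 35.3333/5 = 7.0667
  S[U,V] = ((-3.3333)·(0.8333) + (-2.3333)·(-3.1667) + (2.6667)·(-2.1667) + (-1.3333)·(1.8333) + (1.6667)·(0.8333) + (2.6667)·(1.8333)) / 5 = 2.6667/5 = 0.5333
  S[V,V] = ((0.8333)·(0.8333) + (-3.1667)·(-3.1667) + (-2.1667)·(-2.1667) + (1.8333)·(1.8333) + (0.8333)·(0.8333) + (1.8333)·(1.8333)) / 5 = 22.8333/5 = 4.5667
  S = [[7.0667, 0.5333],
 [0.5333, 4.5667]].

Step 3 — invert S. det(S) = 7.0667·4.5667 - (0.5333)² = 31.9867.
  S^{-1} = (1/det) · [[d, -b], [-b, a]] = [[0.1428, -0.0167],
 [-0.0167, 0.2209]].

Step 4 — quadratic form (x̄ - mu_0)^T · S^{-1} · (x̄ - mu_0):
  S^{-1} · (x̄ - mu_0) = (-0.5763, 0.7607),
  (x̄ - mu_0)^T · [...] = (-3.6667)·(-0.5763) + (3.1667)·(0.7607) = 4.522.

Step 5 — scale by n: T² = 6 · 4.522 = 27.1321.

T² ≈ 27.1321


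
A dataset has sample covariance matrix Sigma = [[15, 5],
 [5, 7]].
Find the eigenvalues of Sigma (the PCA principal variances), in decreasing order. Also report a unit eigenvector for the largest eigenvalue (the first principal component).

Step 1 — characteristic polynomial of 2×2 Sigma:
  det(Sigma - λI) = λ² - trace · λ + det = 0.
  trace = 15 + 7 = 22, det = 15·7 - (5)² = 80.
Step 2 — discriminant:
  Δ = trace² - 4·det = 484 - 320 = 164.
Step 3 — eigenvalues:
  λ = (trace ± √Δ)/2 = (22 ± 12.8062)/2,
  λ_1 = 17.4031,  λ_2 = 4.5969.

Step 4 — unit eigenvector for λ_1: solve (Sigma - λ_1 I)v = 0. First row:
  (15 - 17.4031)·v_x + (5)·v_y = 0, i.e. (-2.4031)·v_x + (5)·v_y = 0,
  so v ∝ (b, λ_1 - a) = (5, 2.4031) = u.
  ||u|| = √((5)² + (2.4031)²) = √(30.775) ≈ 5.5475,
  v_1 = u/||u|| ≈ (0.9013, 0.4332) (||v_1|| = 1).

λ_1 = 17.4031,  λ_2 = 4.5969;  v_1 ≈ (0.9013, 0.4332)


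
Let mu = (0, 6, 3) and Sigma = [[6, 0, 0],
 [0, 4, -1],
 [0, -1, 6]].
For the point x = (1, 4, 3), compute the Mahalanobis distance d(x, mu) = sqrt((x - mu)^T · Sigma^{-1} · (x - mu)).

Step 1 — centre the observation: (x - mu) = (1, -2, 0).

Step 2 — invert Sigma (cofactor / det for 3×3, or solve directly):
  Sigma^{-1} = [[0.1667, 0, 0],
 [0, 0.2609, 0.0435],
 [0, 0.0435, 0.1739]].

Step 3 — form the quadratic (x - mu)^T · Sigma^{-1} · (x - mu):
  Sigma^{-1} · (x - mu) = (0.1667, -0.5217, -0.087).
  (x - mu)^T · [Sigma^{-1} · (x - mu)] = (1)·(0.1667) + (-2)·(-0.5217) + (0)·(-0.087) = 1.2101.

Step 4 — take square root: d = √(1.2101) ≈ 1.1001.

d(x, mu) = √(1.2101) ≈ 1.1001


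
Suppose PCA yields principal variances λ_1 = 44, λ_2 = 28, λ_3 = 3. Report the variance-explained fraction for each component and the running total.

Step 1 — total variance = trace(Sigma) = Σ λ_i = 44 + 28 + 3 = 75.

Step 2 — fraction explained by component i = λ_i / Σ λ:
  PC1: 44/75 = 0.5867
  PC2: 28/75 = 0.3733
  PC3: 3/75 = 0.04

Step 3 — cumulative fraction after k components = (λ_1 + ... + λ_k) / Σ λ:
  k = 1: 44/75 = 0.5867
  k = 2: (44 + 28)/75 = 72/75 = 0.96
  k = 3: (44 + 28 + 3)/75 = 75/75 = 1

Summary (fraction, with percent):

explained: PC1 0.5867 (58.67%), PC2 0.3733 (37.33%), PC3 0.04 (4%);  cumulative: 0.5867, 0.96, 1


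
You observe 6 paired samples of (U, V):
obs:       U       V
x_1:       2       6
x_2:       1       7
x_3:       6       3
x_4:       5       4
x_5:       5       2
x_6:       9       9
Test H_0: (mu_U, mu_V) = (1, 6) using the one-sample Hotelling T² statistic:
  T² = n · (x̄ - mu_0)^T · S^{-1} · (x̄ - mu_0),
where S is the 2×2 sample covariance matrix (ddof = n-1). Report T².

Step 1 — sample mean vector:
  mean(U) = (2 + 1 + 6 + 5 + 5 + 9) / 6 = 28/6 = 4.6667
  mean(V) = (6 + 7 + 3 + 4 + 2 + 9) / 6 = 31/6 = 5.1667
  x̄ = (4.6667, 5.1667),  deviation x̄ - mu_0 = (4.6667, 5.1667) - (1, 6) = (3.6667, -0.8333).

Step 2 — sample covariance matrix, S[i,j] = (1/(n-1)) · Σ_k (x_{k,i} - mean_i) · (x_{k,j} - mean_j), divisor n-1 = 5:
  S[U,U] = ((-2.6667)·(-2.6667) + (-3.6667)·(-3.6667) + (1.3333)·(1.3333) + (0.3333)·(0.3333) + (0.3333)·(0.3333) + (4.3333)·(4.3333)) / 5 = 41.3333/5 = 8.2667
  S[U,V] = ((-2.6667)·(0.8333) + (-3.6667)·(1.8333) + (1.3333)·(-2.1667) + (0.3333)·(-1.1667) + (0.3333)·(-3.1667) + (4.3333)·(3.8333)) / 5 = 3.3333/5 = 0.6667
  S[V,V] = ((0.8333)·(0.8333) + (1.8333)·(1.8333) + (-2.1667)·(-2.1667) + (-1.1667)·(-1.1667) + (-3.1667)·(-3.1667) + (3.8333)·(3.8333)) / 5 = 34.8333/5 = 6.9667
  S = [[8.2667, 0.6667],
 [0.6667, 6.9667]].

Step 3 — invert S. det(S) = 8.2667·6.9667 - (0.6667)² = 57.1467.
  S^{-1} = (1/det) · [[d, -b], [-b, a]] = [[0.1219, -0.0117],
 [-0.0117, 0.1447]].

Step 4 — quadratic form (x̄ - mu_0)^T · S^{-1} · (x̄ - mu_0):
  S^{-1} · (x̄ - mu_0) = (0.4567, -0.1633),
  (x̄ - mu_0)^T · [...] = (3.6667)·(0.4567) + (-0.8333)·(-0.1633) = 1.8107.

Step 5 — scale by n: T² = 6 · 1.8107 = 10.8644.

T² ≈ 10.8644


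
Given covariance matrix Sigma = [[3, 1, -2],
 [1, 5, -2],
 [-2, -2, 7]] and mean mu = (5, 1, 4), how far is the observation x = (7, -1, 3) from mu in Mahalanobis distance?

Step 1 — centre the observation: (x - mu) = (2, -2, -1).

Step 2 — invert Sigma (cofactor / det for 3×3, or solve directly):
  Sigma^{-1} = [[0.4189, -0.0405, 0.1081],
 [-0.0405, 0.2297, 0.0541],
 [0.1081, 0.0541, 0.1892]].

Step 3 — form the quadratic (x - mu)^T · Sigma^{-1} · (x - mu):
  Sigma^{-1} · (x - mu) = (0.8108, -0.5946, -0.0811).
  (x - mu)^T · [Sigma^{-1} · (x - mu)] = (2)·(0.8108) + (-2)·(-0.5946) + (-1)·(-0.0811) = 2.8919.

Step 4 — take square root: d = √(2.8919) ≈ 1.7006.

d(x, mu) = √(2.8919) ≈ 1.7006


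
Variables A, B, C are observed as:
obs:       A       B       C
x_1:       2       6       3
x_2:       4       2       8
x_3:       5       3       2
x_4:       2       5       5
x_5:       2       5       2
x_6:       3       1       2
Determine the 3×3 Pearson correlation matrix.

Step 1 — column means:
  mean(A) = (2 + 4 + 5 + 2 + 2 + 3) / 6 = 18/6 = 3
  mean(B) = (6 + 2 + 3 + 5 + 5 + 1) / 6 = 22/6 = 3.6667
  mean(C) = (3 + 8 + 2 + 5 + 2 + 2) / 6 = 22/6 = 3.6667

Step 2 — sample variances and covariances s[i,j] = (1/(n-1)) · Σ_k (x_{k,i} - mean_i) · (x_{k,j} - mean_j), with n-1 = 5:
  s[A,A] = ((-1)·(-1) + (1)·(1) + (2)·(2) + (-1)·(-1) + (-1)·(-1) + (0)·(0)) / 5 = 8/5 = 1.6
  s[A,B] = ((-1)·(2.3333) + (1)·(-1.6667) + (2)·(-0.6667) + (-1)·(1.3333) + (-1)·(1.3333) + (0)·(-2.6667)) / 5 = -8/5 = -1.6
  s[A,C] = ((-1)·(-0.6667) + (1)·(4.3333) + (2)·(-1.6667) + (-1)·(1.3333) + (-1)·(-1.6667) + (0)·(-1.6667)) / 5 = 2/5 = 0.4
  s[B,B] = ((2.3333)·(2.3333) + (-1.6667)·(-1.6667) + (-0.6667)·(-0.6667) + (1.3333)·(1.3333) + (1.3333)·(1.3333) + (-2.6667)·(-2.6667)) / 5 = 19.3333/5 = 3.8667
  s[B,C] = ((2.3333)·(-0.6667) + (-1.6667)·(4.3333) + (-0.6667)·(-1.6667) + (1.3333)·(1.3333) + (1.3333)·(-1.6667) + (-2.6667)·(-1.6667)) / 5 = -3.6667/5 = -0.7333
  s[C,C] = ((-0.6667)·(-0.6667) + (4.3333)·(4.3333) + (-1.6667)·(-1.6667) + (1.3333)·(1.3333) + (-1.6667)·(-1.6667) + (-1.6667)·(-1.6667)) / 5 = 29.3333/5 = 5.8667
  Sample standard deviations s_i = √(s[i,i]):
  s(A) = √(1.6) = 1.2649
  s(B) = √(3.8667) = 1.9664
  s(C) = √(5.8667) = 2.4221

Step 3 — r_{ij} = s_{ij} / (s_i · s_j):
  r[A,A] = 1 (diagonal).
  r[A,B] = -1.6 / (1.2649 · 1.9664) = -1.6 / 2.4873 = -0.6433
  r[A,C] = 0.4 / (1.2649 · 2.4221) = 0.4 / 3.0638 = 0.1306
  r[B,B] = 1 (diagonal).
  r[B,C] = -0.7333 / (1.9664 · 2.4221) = -0.7333 / 4.7628 = -0.154
  r[C,C] = 1 (diagonal).

R is symmetric with unit diagonal. Assembling:

R = [[1, -0.6433, 0.1306],
 [-0.6433, 1, -0.154],
 [0.1306, -0.154, 1]]


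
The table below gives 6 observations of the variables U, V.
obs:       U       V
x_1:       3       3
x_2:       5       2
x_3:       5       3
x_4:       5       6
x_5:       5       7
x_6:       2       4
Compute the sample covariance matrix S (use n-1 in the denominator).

Step 1 — column means:
  mean(U) = (3 + 5 + 5 + 5 + 5 + 2) / 6 = 25/6 = 4.1667
  mean(V) = (3 + 2 + 3 + 6 + 7 + 4) / 6 = 25/6 = 4.1667

Step 2 — sample covariance S[i,j] = (1/(n-1)) · Σ_k (x_{k,i} - mean_i) · (x_{k,j} - mean_j), with n-1 = 5.
  S[U,U] = ((-1.1667)·(-1.1667) + (0.8333)·(0.8333) + (0.8333)·(0.8333) + (0.8333)·(0.8333) + (0.8333)·(0.8333) + (-2.1667)·(-2.1667)) / 5 = 8.8333/5 = 1.7667
  S[U,V] = ((-1.1667)·(-1.1667) + (0.8333)·(-2.1667) + (0.8333)·(-1.1667) + (0.8333)·(1.8333) + (0.8333)·(2.8333) + (-2.1667)·(-0.1667)) / 5 = 2.8333/5 = 0.5667
  S[V,V] = ((-1.1667)·(-1.1667) + (-2.1667)·(-2.1667) + (-1.1667)·(-1.1667) + (1.8333)·(1.8333) + (2.8333)·(2.8333) + (-0.1667)·(-0.1667)) / 5 = 18.8333/5 = 3.7667

S is symmetric (S[j,i] = S[i,j]). Assembling:

S = [[1.7667, 0.5667],
 [0.5667, 3.7667]]


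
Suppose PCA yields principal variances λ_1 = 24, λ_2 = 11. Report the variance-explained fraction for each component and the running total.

Step 1 — total variance = trace(Sigma) = Σ λ_i = 24 + 11 = 35.

Step 2 — fraction explained by component i = λ_i / Σ λ:
  PC1: 24/35 = 0.6857
  PC2: 11/35 = 0.3143

Step 3 — cumulative fraction after k components = (λ_1 + ... + λ_k) / Σ λ:
  k = 1: 24/35 = 0.6857
  k = 2: (24 + 11)/35 = 35/35 = 1

Summary (fraction, with percent):

explained: PC1 0.6857 (68.57%), PC2 0.3143 (31.43%);  cumulative: 0.6857, 1


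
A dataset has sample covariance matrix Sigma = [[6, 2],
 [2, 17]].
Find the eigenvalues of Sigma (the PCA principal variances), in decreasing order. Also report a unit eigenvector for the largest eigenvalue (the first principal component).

Step 1 — characteristic polynomial of 2×2 Sigma:
  det(Sigma - λI) = λ² - trace · λ + det = 0.
  trace = 6 + 17 = 23, det = 6·17 - (2)² = 98.
Step 2 — discriminant:
  Δ = trace² - 4·det = 529 - 392 = 137.
Step 3 — eigenvalues:
  λ = (trace ± √Δ)/2 = (23 ± 11.7047)/2,
  λ_1 = 17.3523,  λ_2 = 5.6477.

Step 4 — unit eigenvector for λ_1: solve (Sigma - λ_1 I)v = 0. First row:
  (6 - 17.3523)·v_x + (2)·v_y = 0, i.e. (-11.3523)·v_x + (2)·v_y = 0,
  so v ∝ (b, λ_1 - a) = (2, 11.3523) = u.
  ||u|| = √((2)² + (11.3523)²) = √(132.8758) ≈ 11.5272,
  v_1 = u/||u|| ≈ (0.1735, 0.9848) (||v_1|| = 1).

λ_1 = 17.3523,  λ_2 = 5.6477;  v_1 ≈ (0.1735, 0.9848)


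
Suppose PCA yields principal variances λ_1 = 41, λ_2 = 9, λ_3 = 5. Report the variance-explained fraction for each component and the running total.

Step 1 — total variance = trace(Sigma) = Σ λ_i = 41 + 9 + 5 = 55.

Step 2 — fraction explained by component i = λ_i / Σ λ:
  PC1: 41/55 = 0.7455
  PC2: 9/55 = 0.1636
  PC3: 5/55 = 0.0909

Step 3 — cumulative fraction after k components = (λ_1 + ... + λ_k) / Σ λ:
  k = 1: 41/55 = 0.7455
  k = 2: (41 + 9)/55 = 50/55 = 0.9091
  k = 3: (41 + 9 + 5)/55 = 55/55 = 1

Summary (fraction, with percent):

explained: PC1 0.7455 (74.55%), PC2 0.1636 (16.36%), PC3 0.0909 (9.09%);  cumulative: 0.7455, 0.9091, 1


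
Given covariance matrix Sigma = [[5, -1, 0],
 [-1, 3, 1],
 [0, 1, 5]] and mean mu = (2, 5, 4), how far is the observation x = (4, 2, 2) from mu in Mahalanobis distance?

Step 1 — centre the observation: (x - mu) = (2, -3, -2).

Step 2 — invert Sigma (cofactor / det for 3×3, or solve directly):
  Sigma^{-1} = [[0.2154, 0.0769, -0.0154],
 [0.0769, 0.3846, -0.0769],
 [-0.0154, -0.0769, 0.2154]].

Step 3 — form the quadratic (x - mu)^T · Sigma^{-1} · (x - mu):
  Sigma^{-1} · (x - mu) = (0.2308, -0.8462, -0.2308).
  (x - mu)^T · [Sigma^{-1} · (x - mu)] = (2)·(0.2308) + (-3)·(-0.8462) + (-2)·(-0.2308) = 3.4615.

Step 4 — take square root: d = √(3.4615) ≈ 1.8605.

d(x, mu) = √(3.4615) ≈ 1.8605


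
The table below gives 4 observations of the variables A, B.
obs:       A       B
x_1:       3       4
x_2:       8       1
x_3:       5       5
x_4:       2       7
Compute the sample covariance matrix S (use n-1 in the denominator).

Step 1 — column means:
  mean(A) = (3 + 8 + 5 + 2) / 4 = 18/4 = 4.5
  mean(B) = (4 + 1 + 5 + 7) / 4 = 17/4 = 4.25

Step 2 — sample covariance S[i,j] = (1/(n-1)) · Σ_k (x_{k,i} - mean_i) · (x_{k,j} - mean_j), with n-1 = 3.
  S[A,A] = ((-1.5)·(-1.5) + (3.5)·(3.5) + (0.5)·(0.5) + (-2.5)·(-2.5)) / 3 = 21/3 = 7
  S[A,B] = ((-1.5)·(-0.25) + (3.5)·(-3.25) + (0.5)·(0.75) + (-2.5)·(2.75)) / 3 = -17.5/3 = -5.8333
  S[B,B] = ((-0.25)·(-0.25) + (-3.25)·(-3.25) + (0.75)·(0.75) + (2.75)·(2.75)) / 3 = 18.75/3 = 6.25

S is symmetric (S[j,i] = S[i,j]). Assembling:

S = [[7, -5.8333],
 [-5.8333, 6.25]]


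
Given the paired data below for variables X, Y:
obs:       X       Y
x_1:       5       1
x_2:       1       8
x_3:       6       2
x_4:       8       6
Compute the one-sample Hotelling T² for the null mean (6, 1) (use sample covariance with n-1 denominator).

Step 1 — sample mean vector:
  mean(X) = (5 + 1 + 6 + 8) / 4 = 20/4 = 5
  mean(Y) = (1 + 8 + 2 + 6) / 4 = 17/4 = 4.25
  x̄ = (5, 4.25),  deviation x̄ - mu_0 = (5, 4.25) - (6, 1) = (-1, 3.25).

Step 2 — sample covariance matrix, S[i,j] = (1/(n-1)) · Σ_k (x_{k,i} - mean_i) · (x_{k,j} - mean_j), divisor n-1 = 3:
  S[X,X] = ((0)·(0) + (-4)·(-4) + (1)·(1) + (3)·(3)) / 3 = 26/3 = 8.6667
  S[X,Y] = ((0)·(-3.25) + (-4)·(3.75) + (1)·(-2.25) + (3)·(1.75)) / 3 = -12/3 = -4
  S[Y,Y] = ((-3.25)·(-3.25) + (3.75)·(3.75) + (-2.25)·(-2.25) + (1.75)·(1.75)) / 3 = 32.75/3 = 10.9167
  S = [[8.6667, -4],
 [-4, 10.9167]].

Step 3 — invert S. det(S) = 8.6667·10.9167 - (-4)² = 78.6111.
  S^{-1} = (1/det) · [[d, -b], [-b, a]] = [[0.1389, 0.0509],
 [0.0509, 0.1102]].

Step 4 — quadratic form (x̄ - mu_0)^T · S^{-1} · (x̄ - mu_0):
  S^{-1} · (x̄ - mu_0) = (0.0265, 0.3074),
  (x̄ - mu_0)^T · [...] = (-1)·(0.0265) + (3.25)·(0.3074) = 0.9726.

Step 5 — scale by n: T² = 4 · 0.9726 = 3.8905.

T² ≈ 3.8905


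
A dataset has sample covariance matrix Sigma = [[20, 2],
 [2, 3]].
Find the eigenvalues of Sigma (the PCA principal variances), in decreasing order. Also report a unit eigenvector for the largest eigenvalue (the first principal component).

Step 1 — characteristic polynomial of 2×2 Sigma:
  det(Sigma - λI) = λ² - trace · λ + det = 0.
  trace = 20 + 3 = 23, det = 20·3 - (2)² = 56.
Step 2 — discriminant:
  Δ = trace² - 4·det = 529 - 224 = 305.
Step 3 — eigenvalues:
  λ = (trace ± √Δ)/2 = (23 ± 17.4642)/2,
  λ_1 = 20.2321,  λ_2 = 2.7679.

Step 4 — unit eigenvector for λ_1: solve (Sigma - λ_1 I)v = 0. First row:
  (20 - 20.2321)·v_x + (2)·v_y = 0, i.e. (-0.2321)·v_x + (2)·v_y = 0,
  so v ∝ (b, λ_1 - a) = (2, 0.2321) = u.
  ||u|| = √((2)² + (0.2321)²) = √(4.0539) ≈ 2.0134,
  v_1 = u/||u|| ≈ (0.9933, 0.1153) (||v_1|| = 1).

λ_1 = 20.2321,  λ_2 = 2.7679;  v_1 ≈ (0.9933, 0.1153)


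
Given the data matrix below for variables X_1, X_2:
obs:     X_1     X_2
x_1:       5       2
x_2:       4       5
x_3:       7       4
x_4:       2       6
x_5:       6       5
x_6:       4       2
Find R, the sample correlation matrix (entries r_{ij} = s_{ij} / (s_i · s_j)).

Step 1 — column means:
  mean(X_1) = (5 + 4 + 7 + 2 + 6 + 4) / 6 = 28/6 = 4.6667
  mean(X_2) = (2 + 5 + 4 + 6 + 5 + 2) / 6 = 24/6 = 4

Step 2 — sample variances and covariances s[i,j] = (1/(n-1)) · Σ_k (x_{k,i} - mean_i) · (x_{k,j} - mean_j), with n-1 = 5:
  s[X_1,X_1] = ((0.3333)·(0.3333) + (-0.6667)·(-0.6667) + (2.3333)·(2.3333) + (-2.6667)·(-2.6667) + (1.3333)·(1.3333) + (-0.6667)·(-0.6667)) / 5 = 15.3333/5 = 3.0667
  s[X_1,X_2] = ((0.3333)·(-2) + (-0.6667)·(1) + (2.3333)·(0) + (-2.6667)·(2) + (1.3333)·(1) + (-0.6667)·(-2)) / 5 = -4/5 = -0.8
  s[X_2,X_2] = ((-2)·(-2) + (1)·(1) + (0)·(0) + (2)·(2) + (1)·(1) + (-2)·(-2)) / 5 = 14/5 = 2.8
  Sample standard deviations s_i = √(s[i,i]):
  s(X_1) = √(3.0667) = 1.7512
  s(X_2) = √(2.8) = 1.6733

Step 3 — r_{ij} = s_{ij} / (s_i · s_j):
  r[X_1,X_1] = 1 (diagonal).
  r[X_1,X_2] = -0.8 / (1.7512 · 1.6733) = -0.8 / 2.9303 = -0.273
  r[X_2,X_2] = 1 (diagonal).

R is symmetric with unit diagonal. Assembling:

R = [[1, -0.273],
 [-0.273, 1]]


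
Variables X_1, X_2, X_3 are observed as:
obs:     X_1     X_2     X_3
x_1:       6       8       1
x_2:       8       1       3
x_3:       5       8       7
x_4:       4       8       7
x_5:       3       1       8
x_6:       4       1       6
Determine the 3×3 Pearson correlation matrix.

Step 1 — column means:
  mean(X_1) = (6 + 8 + 5 + 4 + 3 + 4) / 6 = 30/6 = 5
  mean(X_2) = (8 + 1 + 8 + 8 + 1 + 1) / 6 = 27/6 = 4.5
  mean(X_3) = (1 + 3 + 7 + 7 + 8 + 6) / 6 = 32/6 = 5.3333

Step 2 — sample variances and covariances s[i,j] = (1/(n-1)) · Σ_k (x_{k,i} - mean_i) · (x_{k,j} - mean_j), with n-1 = 5:
  s[X_1,X_1] = ((1)·(1) + (3)·(3) + (0)·(0) + (-1)·(-1) + (-2)·(-2) + (-1)·(-1)) / 5 = 16/5 = 3.2
  s[X_1,X_2] = ((1)·(3.5) + (3)·(-3.5) + (0)·(3.5) + (-1)·(3.5) + (-2)·(-3.5) + (-1)·(-3.5)) / 5 = 0/5 = 0
  s[X_1,X_3] = ((1)·(-4.3333) + (3)·(-2.3333) + (0)·(1.6667) + (-1)·(1.6667) + (-2)·(2.6667) + (-1)·(0.6667)) / 5 = -19/5 = -3.8
  s[X_2,X_2] = ((3.5)·(3.5) + (-3.5)·(-3.5) + (3.5)·(3.5) + (3.5)·(3.5) + (-3.5)·(-3.5) + (-3.5)·(-3.5)) / 5 = 73.5/5 = 14.7
  s[X_2,X_3] = ((3.5)·(-4.3333) + (-3.5)·(-2.3333) + (3.5)·(1.6667) + (3.5)·(1.6667) + (-3.5)·(2.6667) + (-3.5)·(0.6667)) / 5 = -7/5 = -1.4
  s[X_3,X_3] = ((-4.3333)·(-4.3333) + (-2.3333)·(-2.3333) + (1.6667)·(1.6667) + (1.6667)·(1.6667) + (2.6667)·(2.6667) + (0.6667)·(0.6667)) / 5 = 37.3333/5 = 7.4667
  Sample standard deviations s_i = √(s[i,i]):
  s(X_1) = √(3.2) = 1.7889
  s(X_2) = √(14.7) = 3.8341
  s(X_3) = √(7.4667) = 2.7325

Step 3 — r_{ij} = s_{ij} / (s_i · s_j):
  r[X_1,X_1] = 1 (diagonal).
  r[X_1,X_2] = 0 / (1.7889 · 3.8341) = 0 / 6.8586 = 0
  r[X_1,X_3] = -3.8 / (1.7889 · 2.7325) = -3.8 / 4.8881 = -0.7774
  r[X_2,X_2] = 1 (diagonal).
  r[X_2,X_3] = -1.4 / (3.8341 · 2.7325) = -1.4 / 10.4766 = -0.1336
  r[X_3,X_3] = 1 (diagonal).

R is symmetric with unit diagonal. Assembling:

R = [[1, 0, -0.7774],
 [0, 1, -0.1336],
 [-0.7774, -0.1336, 1]]


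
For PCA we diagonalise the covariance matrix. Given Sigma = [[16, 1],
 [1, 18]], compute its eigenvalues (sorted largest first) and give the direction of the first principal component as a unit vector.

Step 1 — characteristic polynomial of 2×2 Sigma:
  det(Sigma - λI) = λ² - trace · λ + det = 0.
  trace = 16 + 18 = 34, det = 16·18 - (1)² = 287.
Step 2 — discriminant:
  Δ = trace² - 4·det = 1156 - 1148 = 8.
Step 3 — eigenvalues:
  λ = (trace ± √Δ)/2 = (34 ± 2.8284)/2,
  λ_1 = 18.4142,  λ_2 = 15.5858.

Step 4 — unit eigenvector for λ_1: solve (Sigma - λ_1 I)v = 0. First row:
  (16 - 18.4142)·v_x + (1)·v_y = 0, i.e. (-2.4142)·v_x + (1)·v_y = 0,
  so v ∝ (b, λ_1 - a) = (1, 2.4142) = u.
  ||u|| = √((1)² + (2.4142)²) = √(6.8284) ≈ 2.6131,
  v_1 = u/||u|| ≈ (0.3827, 0.9239) (||v_1|| = 1).

λ_1 = 18.4142,  λ_2 = 15.5858;  v_1 ≈ (0.3827, 0.9239)


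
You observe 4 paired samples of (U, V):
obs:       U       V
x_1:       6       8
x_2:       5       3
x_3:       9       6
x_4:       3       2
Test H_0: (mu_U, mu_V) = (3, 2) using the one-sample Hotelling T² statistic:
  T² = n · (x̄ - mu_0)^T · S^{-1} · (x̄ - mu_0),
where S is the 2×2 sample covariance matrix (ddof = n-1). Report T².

Step 1 — sample mean vector:
  mean(U) = (6 + 5 + 9 + 3) / 4 = 23/4 = 5.75
  mean(V) = (8 + 3 + 6 + 2) / 4 = 19/4 = 4.75
  x̄ = (5.75, 4.75),  deviation x̄ - mu_0 = (5.75, 4.75) - (3, 2) = (2.75, 2.75).

Step 2 — sample covariance matrix, S[i,j] = (1/(n-1)) · Σ_k (x_{k,i} - mean_i) · (x_{k,j} - mean_j), divisor n-1 = 3:
  S[U,U] = ((0.25)·(0.25) + (-0.75)·(-0.75) + (3.25)·(3.25) + (-2.75)·(-2.75)) / 3 = 18.75/3 = 6.25
  S[U,V] = ((0.25)·(3.25) + (-0.75)·(-1.75) + (3.25)·(1.25) + (-2.75)·(-2.75)) / 3 = 13.75/3 = 4.5833
  S[V,V] = ((3.25)·(3.25) + (-1.75)·(-1.75) + (1.25)·(1.25) + (-2.75)·(-2.75)) / 3 = 22.75/3 = 7.5833
  S = [[6.25, 4.5833],
 [4.5833, 7.5833]].

Step 3 — invert S. det(S) = 6.25·7.5833 - (4.5833)² = 26.3889.
  S^{-1} = (1/det) · [[d, -b], [-b, a]] = [[0.2874, -0.1737],
 [-0.1737, 0.2368]].

Step 4 — quadratic form (x̄ - mu_0)^T · S^{-1} · (x̄ - mu_0):
  S^{-1} · (x̄ - mu_0) = (0.3126, 0.1737),
  (x̄ - mu_0)^T · [...] = (2.75)·(0.3126) + (2.75)·(0.1737) = 1.3374.

Step 5 — scale by n: T² = 4 · 1.3374 = 5.3495.

T² ≈ 5.3495


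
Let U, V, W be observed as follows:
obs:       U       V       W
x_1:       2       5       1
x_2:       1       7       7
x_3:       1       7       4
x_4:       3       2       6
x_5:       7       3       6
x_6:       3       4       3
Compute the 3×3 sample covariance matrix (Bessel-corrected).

Step 1 — column means:
  mean(U) = (2 + 1 + 1 + 3 + 7 + 3) / 6 = 17/6 = 2.8333
  mean(V) = (5 + 7 + 7 + 2 + 3 + 4) / 6 = 28/6 = 4.6667
  mean(W) = (1 + 7 + 4 + 6 + 6 + 3) / 6 = 27/6 = 4.5

Step 2 — sample covariance S[i,j] = (1/(n-1)) · Σ_k (x_{k,i} - mean_i) · (x_{k,j} - mean_j), with n-1 = 5.
  S[U,U] = ((-0.8333)·(-0.8333) + (-1.8333)·(-1.8333) + (-1.8333)·(-1.8333) + (0.1667)·(0.1667) + (4.1667)·(4.1667) + (0.1667)·(0.1667)) / 5 = 24.8333/5 = 4.9667
  S[U,V] = ((-0.8333)·(0.3333) + (-1.8333)·(2.3333) + (-1.8333)·(2.3333) + (0.1667)·(-2.6667) + (4.1667)·(-1.6667) + (0.1667)·(-0.6667)) / 5 = -16.3333/5 = -3.2667
  S[U,W] = ((-0.8333)·(-3.5) + (-1.8333)·(2.5) + (-1.8333)·(-0.5) + (0.1667)·(1.5) + (4.1667)·(1.5) + (0.1667)·(-1.5)) / 5 = 5.5/5 = 1.1
  S[V,V] = ((0.3333)·(0.3333) + (2.3333)·(2.3333) + (2.3333)·(2.3333) + (-2.6667)·(-2.6667) + (-1.6667)·(-1.6667) + (-0.6667)·(-0.6667)) / 5 = 21.3333/5 = 4.2667
  S[V,W] = ((0.3333)·(-3.5) + (2.3333)·(2.5) + (2.3333)·(-0.5) + (-2.6667)·(1.5) + (-1.6667)·(1.5) + (-0.6667)·(-1.5)) / 5 = -2/5 = -0.4
  S[W,W] = ((-3.5)·(-3.5) + (2.5)·(2.5) + (-0.5)·(-0.5) + (1.5)·(1.5) + (1.5)·(1.5) + (-1.5)·(-1.5)) / 5 = 25.5/5 = 5.1

S is symmetric (S[j,i] = S[i,j]). Assembling:

S = [[4.9667, -3.2667, 1.1],
 [-3.2667, 4.2667, -0.4],
 [1.1, -0.4, 5.1]]


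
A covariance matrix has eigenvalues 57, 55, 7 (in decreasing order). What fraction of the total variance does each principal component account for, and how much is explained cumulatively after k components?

Step 1 — total variance = trace(Sigma) = Σ λ_i = 57 + 55 + 7 = 119.

Step 2 — fraction explained by component i = λ_i / Σ λ:
  PC1: 57/119 = 0.479
  PC2: 55/119 = 0.4622
  PC3: 7/119 = 0.0588

Step 3 — cumulative fraction after k components = (λ_1 + ... + λ_k) / Σ λ:
  k = 1: 57/119 = 0.479
  k = 2: (57 + 55)/119 = 112/119 = 0.9412
  k = 3: (57 + 55 + 7)/119 = 119/119 = 1

Summary (fraction, with percent):

explained: PC1 0.479 (47.9%), PC2 0.4622 (46.22%), PC3 0.0588 (5.88%);  cumulative: 0.479, 0.9412, 1


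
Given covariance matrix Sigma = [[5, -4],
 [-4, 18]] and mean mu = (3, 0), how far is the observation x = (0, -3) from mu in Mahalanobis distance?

Step 1 — centre the observation: (x - mu) = (-3, -3).

Step 2 — invert Sigma. det(Sigma) = 5·18 - (-4)² = 74.
  Sigma^{-1} = (1/det) · [[d, -b], [-b, a]] = [[0.2432, 0.0541],
 [0.0541, 0.0676]].

Step 3 — form the quadratic (x - mu)^T · Sigma^{-1} · (x - mu):
  Sigma^{-1} · (x - mu) = (-0.8919, -0.3649).
  (x - mu)^T · [Sigma^{-1} · (x - mu)] = (-3)·(-0.8919) + (-3)·(-0.3649) = 3.7703.

Step 4 — take square root: d = √(3.7703) ≈ 1.9417.

d(x, mu) = √(3.7703) ≈ 1.9417


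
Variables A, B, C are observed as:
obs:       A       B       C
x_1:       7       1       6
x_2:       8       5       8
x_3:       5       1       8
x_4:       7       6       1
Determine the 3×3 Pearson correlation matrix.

Step 1 — column means:
  mean(A) = (7 + 8 + 5 + 7) / 4 = 27/4 = 6.75
  mean(B) = (1 + 5 + 1 + 6) / 4 = 13/4 = 3.25
  mean(C) = (6 + 8 + 8 + 1) / 4 = 23/4 = 5.75

Step 2 — sample variances and covariances s[i,j] = (1/(n-1)) · Σ_k (x_{k,i} - mean_i) · (x_{k,j} - mean_j), with n-1 = 3:
  s[A,A] = ((0.25)·(0.25) + (1.25)·(1.25) + (-1.75)·(-1.75) + (0.25)·(0.25)) / 3 = 4.75/3 = 1.5833
  s[A,B] = ((0.25)·(-2.25) + (1.25)·(1.75) + (-1.75)·(-2.25) + (0.25)·(2.75)) / 3 = 6.25/3 = 2.0833
  s[A,C] = ((0.25)·(0.25) + (1.25)·(2.25) + (-1.75)·(2.25) + (0.25)·(-4.75)) / 3 = -2.25/3 = -0.75
  s[B,B] = ((-2.25)·(-2.25) + (1.75)·(1.75) + (-2.25)·(-2.25) + (2.75)·(2.75)) / 3 = 20.75/3 = 6.9167
  s[B,C] = ((-2.25)·(0.25) + (1.75)·(2.25) + (-2.25)·(2.25) + (2.75)·(-4.75)) / 3 = -14.75/3 = -4.9167
  s[C,C] = ((0.25)·(0.25) + (2.25)·(2.25) + (2.25)·(2.25) + (-4.75)·(-4.75)) / 3 = 32.75/3 = 10.9167
  Sample standard deviations s_i = √(s[i,i]):
  s(A) = √(1.5833) = 1.2583
  s(B) = √(6.9167) = 2.63
  s(C) = √(10.9167) = 3.304

Step 3 — r_{ij} = s_{ij} / (s_i · s_j):
  r[A,A] = 1 (diagonal).
  r[A,B] = 2.0833 / (1.2583 · 2.63) = 2.0833 / 3.3093 = 0.6295
  r[A,C] = -0.75 / (1.2583 · 3.304) = -0.75 / 4.1575 = -0.1804
  r[B,B] = 1 (diagonal).
  r[B,C] = -4.9167 / (2.63 · 3.304) = -4.9167 / 8.6895 = -0.5658
  r[C,C] = 1 (diagonal).

R is symmetric with unit diagonal. Assembling:

R = [[1, 0.6295, -0.1804],
 [0.6295, 1, -0.5658],
 [-0.1804, -0.5658, 1]]
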